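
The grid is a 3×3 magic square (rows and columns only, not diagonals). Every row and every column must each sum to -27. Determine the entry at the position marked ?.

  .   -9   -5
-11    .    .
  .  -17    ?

-7

From row 1, -27 − (-9 + (-5)) gives (1,1) = -13.
From column 1, -27 − (-13 + (-11)) gives (3,1) = -3.
The remaining cell in column 2 is (2,2) = -27 − (-26) = -1.
Row 2 must total -27; the given cells sum to -12, so (2,3) = -15.
From row 3, -27 − (-3 + (-17)) gives (3,3) = -7.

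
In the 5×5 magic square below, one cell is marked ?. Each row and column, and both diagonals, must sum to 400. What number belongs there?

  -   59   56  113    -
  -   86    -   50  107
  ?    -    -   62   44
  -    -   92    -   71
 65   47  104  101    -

116

From row 5, 400 − (65 + 47 + 104 + 101) gives (5,5) = 83.
Using column 4: 113 + 50 + 62 + 101 + ? → (4,4) = 400 − 326 = 74.
From column 5, 400 − (107 + 44 + 71 + 83) gives (1,5) = 95.
The remaining cell in row 1 is (1,1) = 400 − 323 = 77.
The remaining cell in main diagonal is (3,3) = 400 − 320 = 80.
Anti-diagonal must total 400; the given cells sum to 290, so (4,2) = 110.
The remaining cell in row 4 is (4,1) = 400 − 347 = 53.
Using column 2: 59 + 86 + 110 + 47 + ? → (3,2) = 400 − 302 = 98.
Column 3: 56 + 80 + 92 + 104 + ? = 400, so (2,3) = 68.
Using row 2: 86 + 68 + 50 + 107 + ? → (2,1) = 400 − 311 = 89.
Row 3 must total 400; the given cells sum to 284, so (3,1) = 116.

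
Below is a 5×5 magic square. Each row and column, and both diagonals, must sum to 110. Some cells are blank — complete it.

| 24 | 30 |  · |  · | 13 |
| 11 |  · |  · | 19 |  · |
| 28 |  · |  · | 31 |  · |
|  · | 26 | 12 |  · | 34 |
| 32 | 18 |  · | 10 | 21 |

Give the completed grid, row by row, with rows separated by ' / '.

24 30 16 27 13 / 11 22 33 19 25 / 28 14 20 31 17 / 15 26 12 23 34 / 32 18 29 10 21

Using row 5: 32 + 18 + 10 + 21 + ? → (5,3) = 110 − 81 = 29.
The remaining cell in column 1 is (4,1) = 110 − 95 = 15.
Anti-diagonal: 13 + 19 + 26 + 32 + ? = 110, so (3,3) = 20.
From row 4, 110 − (15 + 26 + 12 + 34) gives (4,4) = 23.
Column 4 needs 110; the known cells sum to 83, so (1,4) = 27.
Main diagonal needs 110; the known cells sum to 88, so (2,2) = 22.
From row 1, 110 − (24 + 30 + 27 + 13) gives (1,3) = 16.
Column 2: 30 + 22 + 26 + 18 + ? = 110, so (3,2) = 14.
Column 3 must total 110; the given cells sum to 77, so (2,3) = 33.
From row 2, 110 − (11 + 22 + 33 + 19) gives (2,5) = 25.
Row 3 needs 110; the known cells sum to 93, so (3,5) = 17.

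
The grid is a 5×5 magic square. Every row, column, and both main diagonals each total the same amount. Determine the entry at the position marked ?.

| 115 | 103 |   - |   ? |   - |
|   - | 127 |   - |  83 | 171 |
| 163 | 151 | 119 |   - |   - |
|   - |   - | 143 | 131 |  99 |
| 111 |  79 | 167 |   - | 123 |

159

Main diagonal is complete and sums to 615; that is the magic constant.
Row 5 must total 615; the given cells sum to 480, so (5,4) = 135.
Using column 2: 103 + 127 + 151 + 79 + ? → (4,2) = 615 − 460 = 155.
From anti-diagonal, 615 − (83 + 119 + 155 + 111) gives (1,5) = 147.
Row 4: 155 + 143 + 131 + 99 + ? = 615, so (4,1) = 87.
Using column 1: 115 + 163 + 87 + 111 + ? → (2,1) = 615 − 476 = 139.
From column 5, 615 − (147 + 171 + 99 + 123) gives (3,5) = 75.
Row 2 needs 615; the known cells sum to 520, so (2,3) = 95.
From row 3, 615 − (163 + 151 + 119 + 75) gives (3,4) = 107.
From column 3, 615 − (95 + 119 + 143 + 167) gives (1,3) = 91.
Column 4 needs 615; the known cells sum to 456, so (1,4) = 159.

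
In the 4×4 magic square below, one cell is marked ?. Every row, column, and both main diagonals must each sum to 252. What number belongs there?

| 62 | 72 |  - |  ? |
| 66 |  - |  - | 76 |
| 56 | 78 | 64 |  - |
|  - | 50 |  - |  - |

48

From row 3, 252 − (56 + 78 + 64) gives (3,4) = 54.
Column 1 must total 252; the given cells sum to 184, so (4,1) = 68.
Column 2 needs 252; the known cells sum to 200, so (2,2) = 52.
Main diagonal must total 252; the given cells sum to 178, so (4,4) = 74.
The remaining cell in row 2 is (2,3) = 252 − 194 = 58.
Row 4 needs 252; the known cells sum to 192, so (4,3) = 60.
Column 3: 58 + 64 + 60 + ? = 252, so (1,3) = 70.
Column 4 needs 252; the known cells sum to 204, so (1,4) = 48.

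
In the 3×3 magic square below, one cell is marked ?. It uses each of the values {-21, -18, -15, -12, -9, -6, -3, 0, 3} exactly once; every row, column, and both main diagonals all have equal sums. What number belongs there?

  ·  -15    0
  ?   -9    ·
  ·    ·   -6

3

The 9 entries sum to -81, so each line sums to -81/3 = -27.
Row 1 needs -27; the known cells sum to -15, so (1,1) = -12.
From column 2, -27 − (-15 + (-9)) gives (3,2) = -3.
The remaining cell in column 3 is (2,3) = -27 − (-6) = -21.
The remaining cell in anti-diagonal is (3,1) = -27 − (-9) = -18.
Row 2 must total -27; the given cells sum to -30, so (2,1) = 3.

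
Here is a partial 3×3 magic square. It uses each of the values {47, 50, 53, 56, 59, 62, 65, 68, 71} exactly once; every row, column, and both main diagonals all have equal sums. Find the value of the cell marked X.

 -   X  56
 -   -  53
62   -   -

The 9 entries sum to 531, so each line sums to 531/3 = 177.
From column 3, 177 − (56 + 53) gives (3,3) = 68.
From anti-diagonal, 177 − (56 + 62) gives (2,2) = 59.
The remaining cell in row 2 is (2,1) = 177 − 112 = 65.
Row 3: 62 + 68 + ? = 177, so (3,2) = 47.
Column 1: 65 + 62 + ? = 177, so (1,1) = 50.
The remaining cell in column 2 is (1,2) = 177 − 106 = 71.

71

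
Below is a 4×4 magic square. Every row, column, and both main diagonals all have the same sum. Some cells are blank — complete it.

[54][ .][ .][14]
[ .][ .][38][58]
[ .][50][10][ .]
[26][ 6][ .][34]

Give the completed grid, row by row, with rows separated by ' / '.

Anti-diagonal is already complete: 14 + 38 + 50 + 26 = 128, so that is the magic constant.
Row 4 must total 128; the given cells sum to 66, so (4,3) = 62.
Using column 3: 38 + 10 + 62 + ? → (1,3) = 128 − 110 = 18.
The remaining cell in column 4 is (3,4) = 128 − 106 = 22.
The remaining cell in main diagonal is (2,2) = 128 − 98 = 30.
From row 1, 128 − (54 + 18 + 14) gives (1,2) = 42.
From row 2, 128 − (30 + 38 + 58) gives (2,1) = 2.
Row 3: 50 + 10 + 22 + ? = 128, so (3,1) = 46.

54 42 18 14 / 2 30 38 58 / 46 50 10 22 / 26 6 62 34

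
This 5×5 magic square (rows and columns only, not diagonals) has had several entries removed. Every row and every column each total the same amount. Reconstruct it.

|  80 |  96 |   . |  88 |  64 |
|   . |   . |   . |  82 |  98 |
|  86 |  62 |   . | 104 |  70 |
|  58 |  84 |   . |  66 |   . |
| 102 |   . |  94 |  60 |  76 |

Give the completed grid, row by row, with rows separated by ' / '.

Column 4 is already complete: 88 + 82 + 104 + 66 + 60 = 400, so that is the magic constant.
Row 1 needs 400; the known cells sum to 328, so (1,3) = 72.
From row 3, 400 − (86 + 62 + 104 + 70) gives (3,3) = 78.
Row 5: 102 + 94 + 60 + 76 + ? = 400, so (5,2) = 68.
Column 1 must total 400; the given cells sum to 326, so (2,1) = 74.
Column 2 needs 400; the known cells sum to 310, so (2,2) = 90.
Using column 5: 64 + 98 + 70 + 76 + ? → (4,5) = 400 − 308 = 92.
Row 2: 74 + 90 + 82 + 98 + ? = 400, so (2,3) = 56.
Using row 4: 58 + 84 + 66 + 92 + ? → (4,3) = 400 − 300 = 100.

80 96 72 88 64 / 74 90 56 82 98 / 86 62 78 104 70 / 58 84 100 66 92 / 102 68 94 60 76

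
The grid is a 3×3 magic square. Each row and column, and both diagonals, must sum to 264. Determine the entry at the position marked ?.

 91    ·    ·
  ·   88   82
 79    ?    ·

100

Row 2 needs 264; the known cells sum to 170, so (2,1) = 94.
Using main diagonal: 91 + 88 + ? → (3,3) = 264 − 179 = 85.
Anti-diagonal needs 264; the known cells sum to 167, so (1,3) = 97.
Using row 1: 91 + 97 + ? → (1,2) = 264 − 188 = 76.
From row 3, 264 − (79 + 85) gives (3,2) = 100.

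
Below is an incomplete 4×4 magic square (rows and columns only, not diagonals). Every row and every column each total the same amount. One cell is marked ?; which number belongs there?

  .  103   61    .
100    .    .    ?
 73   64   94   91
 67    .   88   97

58

Row 3 is complete and sums to 322; that is the magic constant.
The remaining cell in row 4 is (4,2) = 322 − 252 = 70.
Column 1 must total 322; the given cells sum to 240, so (1,1) = 82.
Using column 2: 103 + 64 + 70 + ? → (2,2) = 322 − 237 = 85.
Column 3: 61 + 94 + 88 + ? = 322, so (2,3) = 79.
Using row 1: 82 + 103 + 61 + ? → (1,4) = 322 − 246 = 76.
From row 2, 322 − (100 + 85 + 79) gives (2,4) = 58.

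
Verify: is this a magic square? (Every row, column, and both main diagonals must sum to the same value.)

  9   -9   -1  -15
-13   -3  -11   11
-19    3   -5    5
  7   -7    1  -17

Yes

Row 1: 9 + (-9) + (-1) + (-15) = -16.
Row 2: -13 + (-3) + (-11) + 11 = -16.
Row 3: -19 + 3 + (-5) + 5 = -16.
Row 4: 7 + (-7) + 1 + (-17) = -16.
Column 1: 9 + (-13) + (-19) + 7 = -16.
Column 2: -9 + (-3) + 3 + (-7) = -16.
Column 3: -1 + (-11) + (-5) + 1 = -16.
Column 4: -15 + 11 + 5 + (-17) = -16.
Main diagonal: 9 + (-3) + (-5) + (-17) = -16.
Anti-diagonal: -15 + (-11) + 3 + 7 = -16.
All lines sum to -16.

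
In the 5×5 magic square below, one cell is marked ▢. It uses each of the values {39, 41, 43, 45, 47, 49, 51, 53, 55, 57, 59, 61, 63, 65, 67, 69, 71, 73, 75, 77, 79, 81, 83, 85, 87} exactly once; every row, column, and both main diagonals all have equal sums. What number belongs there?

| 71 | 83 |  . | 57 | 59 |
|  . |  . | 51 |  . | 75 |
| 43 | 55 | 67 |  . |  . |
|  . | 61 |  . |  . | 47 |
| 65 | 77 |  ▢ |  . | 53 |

The 25 entries sum to 1575, so each line sums to 1575/5 = 315.
From row 1, 315 − (71 + 83 + 57 + 59) gives (1,3) = 45.
The remaining cell in column 2 is (2,2) = 315 − 276 = 39.
From column 5, 315 − (59 + 75 + 47 + 53) gives (3,5) = 81.
Main diagonal needs 315; the known cells sum to 230, so (4,4) = 85.
The remaining cell in anti-diagonal is (2,4) = 315 − 252 = 63.
The remaining cell in row 2 is (2,1) = 315 − 228 = 87.
From row 3, 315 − (43 + 55 + 67 + 81) gives (3,4) = 69.
From column 1, 315 − (71 + 87 + 43 + 65) gives (4,1) = 49.
Using column 4: 57 + 63 + 69 + 85 + ? → (5,4) = 315 − 274 = 41.
Row 4: 49 + 61 + 85 + 47 + ? = 315, so (4,3) = 73.
Row 5 must total 315; the given cells sum to 236, so (5,3) = 79.

79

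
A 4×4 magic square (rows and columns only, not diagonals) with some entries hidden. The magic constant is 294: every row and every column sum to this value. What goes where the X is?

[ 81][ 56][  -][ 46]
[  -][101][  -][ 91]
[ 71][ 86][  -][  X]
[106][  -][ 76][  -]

96

Row 1: 81 + 56 + 46 + ? = 294, so (1,3) = 111.
The remaining cell in column 1 is (2,1) = 294 − 258 = 36.
Column 2: 56 + 101 + 86 + ? = 294, so (4,2) = 51.
From row 2, 294 − (36 + 101 + 91) gives (2,3) = 66.
Row 4: 106 + 51 + 76 + ? = 294, so (4,4) = 61.
Using column 3: 111 + 66 + 76 + ? → (3,3) = 294 − 253 = 41.
From column 4, 294 − (46 + 91 + 61) gives (3,4) = 96.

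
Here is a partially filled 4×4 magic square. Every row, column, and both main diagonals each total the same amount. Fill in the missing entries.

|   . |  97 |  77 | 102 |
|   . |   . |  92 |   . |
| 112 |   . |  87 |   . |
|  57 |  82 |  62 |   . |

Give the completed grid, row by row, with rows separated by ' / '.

Column 3 is already complete: 77 + 92 + 87 + 62 = 318, so that is the magic constant.
Row 1 must total 318; the given cells sum to 276, so (1,1) = 42.
The remaining cell in row 4 is (4,4) = 318 − 201 = 117.
Column 1 needs 318; the known cells sum to 211, so (2,1) = 107.
Main diagonal must total 318; the given cells sum to 246, so (2,2) = 72.
The remaining cell in anti-diagonal is (3,2) = 318 − 251 = 67.
Using row 2: 107 + 72 + 92 + ? → (2,4) = 318 − 271 = 47.
Row 3 needs 318; the known cells sum to 266, so (3,4) = 52.

42 97 77 102 / 107 72 92 47 / 112 67 87 52 / 57 82 62 117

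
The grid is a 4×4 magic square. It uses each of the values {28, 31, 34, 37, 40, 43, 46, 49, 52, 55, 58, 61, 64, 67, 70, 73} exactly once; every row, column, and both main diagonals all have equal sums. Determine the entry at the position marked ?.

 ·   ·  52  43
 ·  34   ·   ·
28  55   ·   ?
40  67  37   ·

70

The 16 entries sum to 808, so each line sums to 808/4 = 202.
Row 4 must total 202; the given cells sum to 144, so (4,4) = 58.
The remaining cell in column 2 is (1,2) = 202 − 156 = 46.
Anti-diagonal: 43 + 55 + 40 + ? = 202, so (2,3) = 64.
The remaining cell in row 1 is (1,1) = 202 − 141 = 61.
Column 1 needs 202; the known cells sum to 129, so (2,1) = 73.
Using column 3: 52 + 64 + 37 + ? → (3,3) = 202 − 153 = 49.
From row 2, 202 − (73 + 34 + 64) gives (2,4) = 31.
Row 3 must total 202; the given cells sum to 132, so (3,4) = 70.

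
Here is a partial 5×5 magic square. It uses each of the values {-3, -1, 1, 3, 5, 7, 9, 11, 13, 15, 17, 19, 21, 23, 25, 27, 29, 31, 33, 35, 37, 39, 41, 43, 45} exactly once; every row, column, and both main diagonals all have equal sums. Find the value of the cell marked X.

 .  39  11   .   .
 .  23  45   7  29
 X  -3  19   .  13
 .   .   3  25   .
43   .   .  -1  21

The 25 entries sum to 525, so each line sums to 525/5 = 105.
Row 2 needs 105; the known cells sum to 104, so (2,1) = 1.
From column 3, 105 − (11 + 45 + 19 + 3) gives (5,3) = 27.
Using main diagonal: 23 + 19 + 25 + 21 + ? → (1,1) = 105 − 88 = 17.
The remaining cell in row 5 is (5,2) = 105 − 90 = 15.
Column 2: 39 + 23 + (-3) + 15 + ? = 105, so (4,2) = 31.
Anti-diagonal: 7 + 19 + 31 + 43 + ? = 105, so (1,5) = 5.
The remaining cell in row 1 is (1,4) = 105 − 72 = 33.
The remaining cell in column 4 is (3,4) = 105 − 64 = 41.
Using column 5: 5 + 29 + 13 + 21 + ? → (4,5) = 105 − 68 = 37.
Using row 3: -3 + 19 + 41 + 13 + ? → (3,1) = 105 − 70 = 35.

35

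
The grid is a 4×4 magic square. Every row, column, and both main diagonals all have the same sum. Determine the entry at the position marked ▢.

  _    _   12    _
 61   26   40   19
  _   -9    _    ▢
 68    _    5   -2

82

Row 2 is complete and sums to 146; that is the magic constant.
Using row 4: 68 + 5 + (-2) + ? → (4,2) = 146 − 71 = 75.
The remaining cell in column 2 is (1,2) = 146 − 92 = 54.
Using column 3: 12 + 40 + 5 + ? → (3,3) = 146 − 57 = 89.
Main diagonal must total 146; the given cells sum to 113, so (1,1) = 33.
The remaining cell in anti-diagonal is (1,4) = 146 − 99 = 47.
Column 1: 33 + 61 + 68 + ? = 146, so (3,1) = -16.
Using column 4: 47 + 19 + (-2) + ? → (3,4) = 146 − 64 = 82.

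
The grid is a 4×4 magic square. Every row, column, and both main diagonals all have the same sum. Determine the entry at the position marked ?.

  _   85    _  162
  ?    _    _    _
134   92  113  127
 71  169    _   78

106

Row 3 is complete and sums to 466; that is the magic constant.
Using row 4: 71 + 169 + 78 + ? → (4,3) = 466 − 318 = 148.
Column 2 must total 466; the given cells sum to 346, so (2,2) = 120.
Column 4 needs 466; the known cells sum to 367, so (2,4) = 99.
Using main diagonal: 120 + 113 + 78 + ? → (1,1) = 466 − 311 = 155.
From anti-diagonal, 466 − (162 + 92 + 71) gives (2,3) = 141.
Row 1 needs 466; the known cells sum to 402, so (1,3) = 64.
The remaining cell in row 2 is (2,1) = 466 − 360 = 106.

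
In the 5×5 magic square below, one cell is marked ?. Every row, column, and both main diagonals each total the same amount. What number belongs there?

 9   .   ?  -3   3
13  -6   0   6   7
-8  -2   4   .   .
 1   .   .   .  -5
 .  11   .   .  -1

Row 2 is complete and sums to 20; that is the magic constant.
Using column 1: 9 + 13 + (-8) + 1 + ? → (5,1) = 20 − 15 = 5.
Column 5 must total 20; the given cells sum to 4, so (3,5) = 16.
The remaining cell in main diagonal is (4,4) = 20 − 6 = 14.
From anti-diagonal, 20 − (3 + 6 + 4 + 5) gives (4,2) = 2.
Row 3 must total 20; the given cells sum to 10, so (3,4) = 10.
Row 4: 1 + 2 + 14 + (-5) + ? = 20, so (4,3) = 8.
Column 2 must total 20; the given cells sum to 5, so (1,2) = 15.
Column 4: -3 + 6 + 10 + 14 + ? = 20, so (5,4) = -7.
Row 1: 9 + 15 + (-3) + 3 + ? = 20, so (1,3) = -4.

-4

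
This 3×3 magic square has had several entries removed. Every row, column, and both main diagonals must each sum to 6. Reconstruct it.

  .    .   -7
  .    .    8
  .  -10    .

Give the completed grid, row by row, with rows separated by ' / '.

-1 14 -7 / -4 2 8 / 11 -10 5

Using column 3: -7 + 8 + ? → (3,3) = 6 − 1 = 5.
Using row 3: -10 + 5 + ? → (3,1) = 6 − (-5) = 11.
Using anti-diagonal: -7 + 11 + ? → (2,2) = 6 − 4 = 2.
The remaining cell in row 2 is (2,1) = 6 − 10 = -4.
Column 1: -4 + 11 + ? = 6, so (1,1) = -1.
From column 2, 6 − (2 + (-10)) gives (1,2) = 14.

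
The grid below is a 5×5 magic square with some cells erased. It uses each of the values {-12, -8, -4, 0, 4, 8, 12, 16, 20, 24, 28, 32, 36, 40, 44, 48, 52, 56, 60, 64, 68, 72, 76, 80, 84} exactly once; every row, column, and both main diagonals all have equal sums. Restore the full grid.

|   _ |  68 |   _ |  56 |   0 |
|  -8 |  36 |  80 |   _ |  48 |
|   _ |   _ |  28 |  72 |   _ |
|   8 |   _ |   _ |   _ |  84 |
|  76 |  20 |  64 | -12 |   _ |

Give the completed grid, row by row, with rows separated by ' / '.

44 68 12 56 0 / -8 36 80 24 48 / 60 4 28 72 16 / 8 52 -4 40 84 / 76 20 64 -12 32

The 25 entries sum to 900, so each line sums to 900/5 = 180.
From row 2, 180 − (-8 + 36 + 80 + 48) gives (2,4) = 24.
Row 5: 76 + 20 + 64 + (-12) + ? = 180, so (5,5) = 32.
Column 4 must total 180; the given cells sum to 140, so (4,4) = 40.
The remaining cell in column 5 is (3,5) = 180 − 164 = 16.
The remaining cell in main diagonal is (1,1) = 180 − 136 = 44.
Anti-diagonal: 0 + 24 + 28 + 76 + ? = 180, so (4,2) = 52.
Row 1: 44 + 68 + 56 + 0 + ? = 180, so (1,3) = 12.
Using row 4: 8 + 52 + 40 + 84 + ? → (4,3) = 180 − 184 = -4.
Column 1: 44 + (-8) + 8 + 76 + ? = 180, so (3,1) = 60.
From column 2, 180 − (68 + 36 + 52 + 20) gives (3,2) = 4.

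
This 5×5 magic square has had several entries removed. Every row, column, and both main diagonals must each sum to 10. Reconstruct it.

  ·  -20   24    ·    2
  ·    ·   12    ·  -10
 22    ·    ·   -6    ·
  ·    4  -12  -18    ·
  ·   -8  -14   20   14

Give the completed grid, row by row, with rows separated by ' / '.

Row 5 must total 10; the given cells sum to 12, so (5,1) = -2.
Using column 3: 24 + 12 + (-12) + (-14) + ? → (3,3) = 10 − 10 = 0.
Using anti-diagonal: 2 + 0 + 4 + (-2) + ? → (2,4) = 10 − 4 = 6.
Column 4: 6 + (-6) + (-18) + 20 + ? = 10, so (1,4) = 8.
Using row 1: -20 + 24 + 8 + 2 + ? → (1,1) = 10 − 14 = -4.
Main diagonal must total 10; the given cells sum to -8, so (2,2) = 18.
Using row 2: 18 + 12 + 6 + (-10) + ? → (2,1) = 10 − 26 = -16.
Column 1 needs 10; the known cells sum to 0, so (4,1) = 10.
Column 2 must total 10; the given cells sum to -6, so (3,2) = 16.
Row 3 needs 10; the known cells sum to 32, so (3,5) = -22.
The remaining cell in row 4 is (4,5) = 10 − (-16) = 26.

-4 -20 24 8 2 / -16 18 12 6 -10 / 22 16 0 -6 -22 / 10 4 -12 -18 26 / -2 -8 -14 20 14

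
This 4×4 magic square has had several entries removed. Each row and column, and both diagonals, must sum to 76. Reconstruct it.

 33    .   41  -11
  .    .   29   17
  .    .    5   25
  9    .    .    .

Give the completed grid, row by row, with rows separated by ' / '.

33 13 41 -11 / 37 -7 29 17 / -3 49 5 25 / 9 21 1 45

Row 1: 33 + 41 + (-11) + ? = 76, so (1,2) = 13.
From column 3, 76 − (41 + 29 + 5) gives (4,3) = 1.
Column 4 must total 76; the given cells sum to 31, so (4,4) = 45.
Main diagonal must total 76; the given cells sum to 83, so (2,2) = -7.
Anti-diagonal needs 76; the known cells sum to 27, so (3,2) = 49.
Row 2 needs 76; the known cells sum to 39, so (2,1) = 37.
Row 3: 49 + 5 + 25 + ? = 76, so (3,1) = -3.
Using row 4: 9 + 1 + 45 + ? → (4,2) = 76 − 55 = 21.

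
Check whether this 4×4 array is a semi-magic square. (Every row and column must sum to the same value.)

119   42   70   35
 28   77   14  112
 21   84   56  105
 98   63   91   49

No — column 3 sums to 231 but column 4 sums to 301.

Row 1: 119 + 42 + 70 + 35 = 266.
Row 2: 28 + 77 + 14 + 112 = 231.
Row 3: 21 + 84 + 56 + 105 = 266.
Row 4: 98 + 63 + 91 + 49 = 301.
Column 1: 119 + 28 + 21 + 98 = 266.
Column 2: 42 + 77 + 84 + 63 = 266.
Column 3: 70 + 14 + 56 + 91 = 231.
Column 4: 35 + 112 + 105 + 49 = 301.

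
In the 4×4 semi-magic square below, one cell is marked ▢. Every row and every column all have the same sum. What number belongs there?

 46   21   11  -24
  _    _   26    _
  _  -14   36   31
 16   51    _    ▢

6

Row 1 is complete and sums to 54; that is the magic constant.
The remaining cell in row 3 is (3,1) = 54 − 53 = 1.
Using column 1: 46 + 1 + 16 + ? → (2,1) = 54 − 63 = -9.
Column 2: 21 + (-14) + 51 + ? = 54, so (2,2) = -4.
Column 3 must total 54; the given cells sum to 73, so (4,3) = -19.
Row 2 needs 54; the known cells sum to 13, so (2,4) = 41.
Row 4: 16 + 51 + (-19) + ? = 54, so (4,4) = 6.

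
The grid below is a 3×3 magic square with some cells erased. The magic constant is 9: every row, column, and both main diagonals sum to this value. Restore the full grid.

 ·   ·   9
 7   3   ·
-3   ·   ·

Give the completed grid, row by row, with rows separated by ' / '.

Row 2 needs 9; the known cells sum to 10, so (2,3) = -1.
Column 1: 7 + (-3) + ? = 9, so (1,1) = 5.
Column 3 must total 9; the given cells sum to 8, so (3,3) = 1.
Row 1: 5 + 9 + ? = 9, so (1,2) = -5.
The remaining cell in row 3 is (3,2) = 9 − (-2) = 11.

5 -5 9 / 7 3 -1 / -3 11 1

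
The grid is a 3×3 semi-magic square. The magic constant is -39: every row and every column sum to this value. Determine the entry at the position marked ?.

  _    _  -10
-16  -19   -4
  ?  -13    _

From column 2, -39 − (-19 + (-13)) gives (1,2) = -7.
Column 3: -10 + (-4) + ? = -39, so (3,3) = -25.
Row 1 must total -39; the given cells sum to -17, so (1,1) = -22.
Row 3: -13 + (-25) + ? = -39, so (3,1) = -1.

-1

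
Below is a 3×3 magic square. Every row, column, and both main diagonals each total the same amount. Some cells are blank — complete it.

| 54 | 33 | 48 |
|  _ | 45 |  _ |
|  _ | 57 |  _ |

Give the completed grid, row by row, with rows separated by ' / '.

Row 1 is already complete: 54 + 33 + 48 = 135, so that is the magic constant.
The remaining cell in main diagonal is (3,3) = 135 − 99 = 36.
Anti-diagonal must total 135; the given cells sum to 93, so (3,1) = 42.
Using column 1: 54 + 42 + ? → (2,1) = 135 − 96 = 39.
Column 3: 48 + 36 + ? = 135, so (2,3) = 51.

54 33 48 / 39 45 51 / 42 57 36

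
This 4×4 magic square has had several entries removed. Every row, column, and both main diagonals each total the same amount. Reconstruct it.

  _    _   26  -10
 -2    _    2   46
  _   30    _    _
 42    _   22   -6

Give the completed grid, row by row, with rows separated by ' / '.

Anti-diagonal is already complete: -10 + 2 + 30 + 42 = 64, so that is the magic constant.
Row 2 must total 64; the given cells sum to 46, so (2,2) = 18.
Row 4 needs 64; the known cells sum to 58, so (4,2) = 6.
Column 2 needs 64; the known cells sum to 54, so (1,2) = 10.
From column 3, 64 − (26 + 2 + 22) gives (3,3) = 14.
From column 4, 64 − (-10 + 46 + (-6)) gives (3,4) = 34.
The remaining cell in main diagonal is (1,1) = 64 − 26 = 38.
Row 3 needs 64; the known cells sum to 78, so (3,1) = -14.

38 10 26 -10 / -2 18 2 46 / -14 30 14 34 / 42 6 22 -6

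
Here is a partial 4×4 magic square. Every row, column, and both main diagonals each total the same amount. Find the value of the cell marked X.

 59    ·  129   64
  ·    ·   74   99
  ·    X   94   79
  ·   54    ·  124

109

Column 4 is complete and sums to 366; that is the magic constant.
Row 1: 59 + 129 + 64 + ? = 366, so (1,2) = 114.
Column 3 must total 366; the given cells sum to 297, so (4,3) = 69.
The remaining cell in main diagonal is (2,2) = 366 − 277 = 89.
Row 2 must total 366; the given cells sum to 262, so (2,1) = 104.
Using row 4: 54 + 69 + 124 + ? → (4,1) = 366 − 247 = 119.
Using column 1: 59 + 104 + 119 + ? → (3,1) = 366 − 282 = 84.
Column 2 needs 366; the known cells sum to 257, so (3,2) = 109.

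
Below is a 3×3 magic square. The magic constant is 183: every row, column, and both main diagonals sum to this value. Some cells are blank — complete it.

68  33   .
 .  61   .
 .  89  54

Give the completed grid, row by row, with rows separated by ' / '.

68 33 82 / 75 61 47 / 40 89 54

From row 1, 183 − (68 + 33) gives (1,3) = 82.
Row 3 needs 183; the known cells sum to 143, so (3,1) = 40.
Column 1 must total 183; the given cells sum to 108, so (2,1) = 75.
Column 3 needs 183; the known cells sum to 136, so (2,3) = 47.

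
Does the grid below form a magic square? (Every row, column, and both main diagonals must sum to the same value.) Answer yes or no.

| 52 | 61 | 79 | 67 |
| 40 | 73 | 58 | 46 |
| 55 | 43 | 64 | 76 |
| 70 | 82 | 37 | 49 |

No — main diagonal sums to 238 but row 2 sums to 217.

Row 1: 52 + 61 + 79 + 67 = 259.
Row 2: 40 + 73 + 58 + 46 = 217.
Row 3: 55 + 43 + 64 + 76 = 238.
Row 4: 70 + 82 + 37 + 49 = 238.
Column 1: 52 + 40 + 55 + 70 = 217.
Column 2: 61 + 73 + 43 + 82 = 259.
Column 3: 79 + 58 + 64 + 37 = 238.
Column 4: 67 + 46 + 76 + 49 = 238.
Main diagonal: 52 + 73 + 64 + 49 = 238.
Anti-diagonal: 67 + 58 + 43 + 70 = 238.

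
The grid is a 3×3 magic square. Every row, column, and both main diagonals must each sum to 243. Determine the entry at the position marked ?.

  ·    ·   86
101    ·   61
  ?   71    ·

Row 2 needs 243; the known cells sum to 162, so (2,2) = 81.
Column 2: 81 + 71 + ? = 243, so (1,2) = 91.
Column 3 must total 243; the given cells sum to 147, so (3,3) = 96.
Using main diagonal: 81 + 96 + ? → (1,1) = 243 − 177 = 66.
The remaining cell in anti-diagonal is (3,1) = 243 − 167 = 76.

76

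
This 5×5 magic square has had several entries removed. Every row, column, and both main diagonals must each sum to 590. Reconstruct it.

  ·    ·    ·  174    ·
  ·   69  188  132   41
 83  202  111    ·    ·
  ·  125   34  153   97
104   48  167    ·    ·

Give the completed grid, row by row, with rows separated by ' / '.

Row 2 must total 590; the given cells sum to 430, so (2,1) = 160.
The remaining cell in row 4 is (4,1) = 590 − 409 = 181.
Column 1: 160 + 83 + 181 + 104 + ? = 590, so (1,1) = 62.
Using column 2: 69 + 202 + 125 + 48 + ? → (1,2) = 590 − 444 = 146.
Column 3: 188 + 111 + 34 + 167 + ? = 590, so (1,3) = 90.
Main diagonal: 62 + 69 + 111 + 153 + ? = 590, so (5,5) = 195.
From anti-diagonal, 590 − (132 + 111 + 125 + 104) gives (1,5) = 118.
Using row 5: 104 + 48 + 167 + 195 + ? → (5,4) = 590 − 514 = 76.
From column 4, 590 − (174 + 132 + 153 + 76) gives (3,4) = 55.
The remaining cell in column 5 is (3,5) = 590 − 451 = 139.

62 146 90 174 118 / 160 69 188 132 41 / 83 202 111 55 139 / 181 125 34 153 97 / 104 48 167 76 195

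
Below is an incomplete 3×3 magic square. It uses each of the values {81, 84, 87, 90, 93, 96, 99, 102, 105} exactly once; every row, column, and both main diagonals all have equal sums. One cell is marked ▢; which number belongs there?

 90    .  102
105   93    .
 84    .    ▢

The 9 entries sum to 837, so each line sums to 837/3 = 279.
Row 1: 90 + 102 + ? = 279, so (1,2) = 87.
Row 2 must total 279; the given cells sum to 198, so (2,3) = 81.
The remaining cell in column 2 is (3,2) = 279 − 180 = 99.
The remaining cell in column 3 is (3,3) = 279 − 183 = 96.

96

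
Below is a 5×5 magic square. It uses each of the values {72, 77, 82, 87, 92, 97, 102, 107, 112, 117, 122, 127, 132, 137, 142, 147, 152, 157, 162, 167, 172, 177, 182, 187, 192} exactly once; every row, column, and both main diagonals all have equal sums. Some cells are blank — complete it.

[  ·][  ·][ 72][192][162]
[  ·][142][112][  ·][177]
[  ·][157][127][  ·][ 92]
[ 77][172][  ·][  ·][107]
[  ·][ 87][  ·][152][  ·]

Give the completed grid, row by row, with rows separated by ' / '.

132 102 72 192 162 / 147 142 112 82 177 / 187 157 127 97 92 / 77 172 167 137 107 / 117 87 182 152 122

The 25 entries sum to 3300, so each line sums to 3300/5 = 660.
Column 2 needs 660; the known cells sum to 558, so (1,2) = 102.
Column 5 needs 660; the known cells sum to 538, so (5,5) = 122.
Row 1 must total 660; the given cells sum to 528, so (1,1) = 132.
The remaining cell in main diagonal is (4,4) = 660 − 523 = 137.
The remaining cell in row 4 is (4,3) = 660 − 493 = 167.
The remaining cell in column 3 is (5,3) = 660 − 478 = 182.
Row 5: 87 + 182 + 152 + 122 + ? = 660, so (5,1) = 117.
The remaining cell in anti-diagonal is (2,4) = 660 − 578 = 82.
Row 2: 142 + 112 + 82 + 177 + ? = 660, so (2,1) = 147.
Using column 1: 132 + 147 + 77 + 117 + ? → (3,1) = 660 − 473 = 187.
From column 4, 660 − (192 + 82 + 137 + 152) gives (3,4) = 97.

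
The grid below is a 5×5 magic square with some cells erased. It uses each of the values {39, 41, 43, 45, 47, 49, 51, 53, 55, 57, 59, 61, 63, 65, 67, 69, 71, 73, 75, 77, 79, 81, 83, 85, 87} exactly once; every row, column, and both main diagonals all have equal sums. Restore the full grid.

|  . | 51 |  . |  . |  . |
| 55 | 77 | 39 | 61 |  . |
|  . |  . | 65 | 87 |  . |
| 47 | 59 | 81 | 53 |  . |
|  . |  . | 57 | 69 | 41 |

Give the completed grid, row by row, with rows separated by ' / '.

79 51 73 45 67 / 55 77 39 61 83 / 71 43 65 87 49 / 47 59 81 53 75 / 63 85 57 69 41

The 25 entries sum to 1575, so each line sums to 1575/5 = 315.
Using row 2: 55 + 77 + 39 + 61 + ? → (2,5) = 315 − 232 = 83.
Row 4: 47 + 59 + 81 + 53 + ? = 315, so (4,5) = 75.
Using column 3: 39 + 65 + 81 + 57 + ? → (1,3) = 315 − 242 = 73.
Column 4 must total 315; the given cells sum to 270, so (1,4) = 45.
Using main diagonal: 77 + 65 + 53 + 41 + ? → (1,1) = 315 − 236 = 79.
Using row 1: 79 + 51 + 73 + 45 + ? → (1,5) = 315 − 248 = 67.
Column 5 needs 315; the known cells sum to 266, so (3,5) = 49.
Anti-diagonal: 67 + 61 + 65 + 59 + ? = 315, so (5,1) = 63.
From row 5, 315 − (63 + 57 + 69 + 41) gives (5,2) = 85.
Column 1: 79 + 55 + 47 + 63 + ? = 315, so (3,1) = 71.
The remaining cell in column 2 is (3,2) = 315 − 272 = 43.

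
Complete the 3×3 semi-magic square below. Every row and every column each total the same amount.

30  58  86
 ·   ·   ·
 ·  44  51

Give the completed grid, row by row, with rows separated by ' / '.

Row 1 is already complete: 30 + 58 + 86 = 174, so that is the magic constant.
Using row 3: 44 + 51 + ? → (3,1) = 174 − 95 = 79.
Column 1 needs 174; the known cells sum to 109, so (2,1) = 65.
Column 2 needs 174; the known cells sum to 102, so (2,2) = 72.
Column 3: 86 + 51 + ? = 174, so (2,3) = 37.

30 58 86 / 65 72 37 / 79 44 51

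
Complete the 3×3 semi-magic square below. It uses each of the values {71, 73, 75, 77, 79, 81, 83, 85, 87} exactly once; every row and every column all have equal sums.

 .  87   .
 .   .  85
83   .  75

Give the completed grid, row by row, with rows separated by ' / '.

The 9 entries sum to 711, so each line sums to 711/3 = 237.
Row 3 needs 237; the known cells sum to 158, so (3,2) = 79.
From column 2, 237 − (87 + 79) gives (2,2) = 71.
Column 3 must total 237; the given cells sum to 160, so (1,3) = 77.
Row 1 must total 237; the given cells sum to 164, so (1,1) = 73.
Row 2 needs 237; the known cells sum to 156, so (2,1) = 81.

73 87 77 / 81 71 85 / 83 79 75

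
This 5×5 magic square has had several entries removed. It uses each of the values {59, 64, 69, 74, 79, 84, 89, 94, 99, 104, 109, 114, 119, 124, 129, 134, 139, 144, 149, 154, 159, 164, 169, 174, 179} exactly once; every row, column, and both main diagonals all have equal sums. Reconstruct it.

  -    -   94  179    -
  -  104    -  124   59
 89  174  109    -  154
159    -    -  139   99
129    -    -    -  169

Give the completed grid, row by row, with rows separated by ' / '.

74 134 94 179 114 / 144 104 164 124 59 / 89 174 109 69 154 / 159 119 79 139 99 / 129 64 149 84 169

The 25 entries sum to 2975, so each line sums to 2975/5 = 595.
Row 3 needs 595; the known cells sum to 526, so (3,4) = 69.
Using column 4: 179 + 124 + 69 + 139 + ? → (5,4) = 595 − 511 = 84.
Column 5: 59 + 154 + 99 + 169 + ? = 595, so (1,5) = 114.
Main diagonal must total 595; the given cells sum to 521, so (1,1) = 74.
Anti-diagonal needs 595; the known cells sum to 476, so (4,2) = 119.
From row 1, 595 − (74 + 94 + 179 + 114) gives (1,2) = 134.
Row 4 needs 595; the known cells sum to 516, so (4,3) = 79.
Column 1 must total 595; the given cells sum to 451, so (2,1) = 144.
Column 2 must total 595; the given cells sum to 531, so (5,2) = 64.
Using row 2: 144 + 104 + 124 + 59 + ? → (2,3) = 595 − 431 = 164.
Row 5: 129 + 64 + 84 + 169 + ? = 595, so (5,3) = 149.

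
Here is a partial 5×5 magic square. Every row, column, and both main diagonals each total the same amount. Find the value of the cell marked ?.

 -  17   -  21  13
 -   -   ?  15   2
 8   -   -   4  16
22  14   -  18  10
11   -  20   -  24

Column 5 is complete and sums to 65; that is the magic constant.
Row 4 needs 65; the known cells sum to 64, so (4,3) = 1.
Column 4 must total 65; the given cells sum to 58, so (5,4) = 7.
The remaining cell in anti-diagonal is (3,3) = 65 − 53 = 12.
From row 3, 65 − (8 + 12 + 4 + 16) gives (3,2) = 25.
Using row 5: 11 + 20 + 7 + 24 + ? → (5,2) = 65 − 62 = 3.
Using column 2: 17 + 25 + 14 + 3 + ? → (2,2) = 65 − 59 = 6.
Using main diagonal: 6 + 12 + 18 + 24 + ? → (1,1) = 65 − 60 = 5.
Row 1 needs 65; the known cells sum to 56, so (1,3) = 9.
Column 1 must total 65; the given cells sum to 46, so (2,1) = 19.
Column 3 must total 65; the given cells sum to 42, so (2,3) = 23.

23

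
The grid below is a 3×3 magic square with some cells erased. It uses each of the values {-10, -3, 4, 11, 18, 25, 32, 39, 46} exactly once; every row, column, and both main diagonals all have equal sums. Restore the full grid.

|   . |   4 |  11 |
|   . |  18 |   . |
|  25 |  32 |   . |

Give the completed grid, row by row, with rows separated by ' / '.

The 9 entries sum to 162, so each line sums to 162/3 = 54.
Row 1 needs 54; the known cells sum to 15, so (1,1) = 39.
Row 3 must total 54; the given cells sum to 57, so (3,3) = -3.
From column 1, 54 − (39 + 25) gives (2,1) = -10.
From column 3, 54 − (11 + (-3)) gives (2,3) = 46.

39 4 11 / -10 18 46 / 25 32 -3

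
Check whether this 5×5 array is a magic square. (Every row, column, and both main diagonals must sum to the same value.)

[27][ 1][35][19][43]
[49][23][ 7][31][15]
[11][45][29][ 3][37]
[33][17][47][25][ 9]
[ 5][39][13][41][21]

No — column 5 sums to 125 but column 3 sums to 131.

Row 1: 27 + 1 + 35 + 19 + 43 = 125.
Row 2: 49 + 23 + 7 + 31 + 15 = 125.
Row 3: 11 + 45 + 29 + 3 + 37 = 125.
Row 4: 33 + 17 + 47 + 25 + 9 = 131.
Row 5: 5 + 39 + 13 + 41 + 21 = 119.
Column 1: 27 + 49 + 11 + 33 + 5 = 125.
Column 2: 1 + 23 + 45 + 17 + 39 = 125.
Column 3: 35 + 7 + 29 + 47 + 13 = 131.
Column 4: 19 + 31 + 3 + 25 + 41 = 119.
Column 5: 43 + 15 + 37 + 9 + 21 = 125.
Main diagonal: 27 + 23 + 29 + 25 + 21 = 125.
Anti-diagonal: 43 + 31 + 29 + 17 + 5 = 125.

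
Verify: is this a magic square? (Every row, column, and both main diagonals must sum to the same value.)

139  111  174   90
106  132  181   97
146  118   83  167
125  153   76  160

No — row 2 sums to 516 but column 2 sums to 514.

Row 1: 139 + 111 + 174 + 90 = 514.
Row 2: 106 + 132 + 181 + 97 = 516.
Row 3: 146 + 118 + 83 + 167 = 514.
Row 4: 125 + 153 + 76 + 160 = 514.
Column 1: 139 + 106 + 146 + 125 = 516.
Column 2: 111 + 132 + 118 + 153 = 514.
Column 3: 174 + 181 + 83 + 76 = 514.
Column 4: 90 + 97 + 167 + 160 = 514.
Main diagonal: 139 + 132 + 83 + 160 = 514.
Anti-diagonal: 90 + 181 + 118 + 125 = 514.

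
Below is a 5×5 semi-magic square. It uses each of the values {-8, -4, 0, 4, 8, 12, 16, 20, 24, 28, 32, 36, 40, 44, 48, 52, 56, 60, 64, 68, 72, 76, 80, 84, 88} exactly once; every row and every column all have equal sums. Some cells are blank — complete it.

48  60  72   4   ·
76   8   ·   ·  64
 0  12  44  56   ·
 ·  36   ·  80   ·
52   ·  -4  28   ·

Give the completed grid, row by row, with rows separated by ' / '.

The 25 entries sum to 1000, so each line sums to 1000/5 = 200.
Using row 1: 48 + 60 + 72 + 4 + ? → (1,5) = 200 − 184 = 16.
Row 3 needs 200; the known cells sum to 112, so (3,5) = 88.
Column 1 must total 200; the given cells sum to 176, so (4,1) = 24.
Column 2: 60 + 8 + 12 + 36 + ? = 200, so (5,2) = 84.
Column 4 needs 200; the known cells sum to 168, so (2,4) = 32.
From row 2, 200 − (76 + 8 + 32 + 64) gives (2,3) = 20.
Using row 5: 52 + 84 + (-4) + 28 + ? → (5,5) = 200 − 160 = 40.
Column 3: 72 + 20 + 44 + (-4) + ? = 200, so (4,3) = 68.
Column 5 must total 200; the given cells sum to 208, so (4,5) = -8.

48 60 72 4 16 / 76 8 20 32 64 / 0 12 44 56 88 / 24 36 68 80 -8 / 52 84 -4 28 40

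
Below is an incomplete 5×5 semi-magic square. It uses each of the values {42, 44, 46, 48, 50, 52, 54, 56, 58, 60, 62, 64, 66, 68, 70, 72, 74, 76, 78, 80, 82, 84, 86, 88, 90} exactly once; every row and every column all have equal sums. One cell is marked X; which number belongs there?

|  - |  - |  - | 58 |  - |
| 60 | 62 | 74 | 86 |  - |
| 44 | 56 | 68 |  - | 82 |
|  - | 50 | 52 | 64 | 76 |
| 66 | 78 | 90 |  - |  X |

The 25 entries sum to 1650, so each line sums to 1650/5 = 330.
The remaining cell in row 2 is (2,5) = 330 − 282 = 48.
From row 3, 330 − (44 + 56 + 68 + 82) gives (3,4) = 80.
Row 4 must total 330; the given cells sum to 242, so (4,1) = 88.
Column 1 needs 330; the known cells sum to 258, so (1,1) = 72.
The remaining cell in column 2 is (1,2) = 330 − 246 = 84.
The remaining cell in column 3 is (1,3) = 330 − 284 = 46.
Column 4 must total 330; the given cells sum to 288, so (5,4) = 42.
Row 1 needs 330; the known cells sum to 260, so (1,5) = 70.
Row 5 needs 330; the known cells sum to 276, so (5,5) = 54.

54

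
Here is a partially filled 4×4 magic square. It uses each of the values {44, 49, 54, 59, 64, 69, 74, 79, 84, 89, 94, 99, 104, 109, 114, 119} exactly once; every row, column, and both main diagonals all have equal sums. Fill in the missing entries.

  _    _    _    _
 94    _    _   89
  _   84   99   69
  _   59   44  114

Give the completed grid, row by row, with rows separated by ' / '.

49 119 104 54 / 94 64 79 89 / 74 84 99 69 / 109 59 44 114

The 16 entries sum to 1304, so each line sums to 1304/4 = 326.
From row 3, 326 − (84 + 99 + 69) gives (3,1) = 74.
Row 4: 59 + 44 + 114 + ? = 326, so (4,1) = 109.
Using column 1: 94 + 74 + 109 + ? → (1,1) = 326 − 277 = 49.
Column 4 must total 326; the given cells sum to 272, so (1,4) = 54.
Main diagonal: 49 + 99 + 114 + ? = 326, so (2,2) = 64.
Using anti-diagonal: 54 + 84 + 109 + ? → (2,3) = 326 − 247 = 79.
Column 2 needs 326; the known cells sum to 207, so (1,2) = 119.
Using column 3: 79 + 99 + 44 + ? → (1,3) = 326 − 222 = 104.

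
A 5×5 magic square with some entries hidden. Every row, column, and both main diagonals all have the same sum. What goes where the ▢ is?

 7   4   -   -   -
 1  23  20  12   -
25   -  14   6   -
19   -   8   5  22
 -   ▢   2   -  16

Main diagonal is complete and sums to 65; that is the magic constant.
Row 2: 1 + 23 + 20 + 12 + ? = 65, so (2,5) = 9.
Row 4 must total 65; the given cells sum to 54, so (4,2) = 11.
Column 1: 7 + 1 + 25 + 19 + ? = 65, so (5,1) = 13.
Column 3 needs 65; the known cells sum to 44, so (1,3) = 21.
From anti-diagonal, 65 − (12 + 14 + 11 + 13) gives (1,5) = 15.
Row 1: 7 + 4 + 21 + 15 + ? = 65, so (1,4) = 18.
Column 4: 18 + 12 + 6 + 5 + ? = 65, so (5,4) = 24.
Using column 5: 15 + 9 + 22 + 16 + ? → (3,5) = 65 − 62 = 3.
Row 3: 25 + 14 + 6 + 3 + ? = 65, so (3,2) = 17.
From row 5, 65 − (13 + 2 + 24 + 16) gives (5,2) = 10.

10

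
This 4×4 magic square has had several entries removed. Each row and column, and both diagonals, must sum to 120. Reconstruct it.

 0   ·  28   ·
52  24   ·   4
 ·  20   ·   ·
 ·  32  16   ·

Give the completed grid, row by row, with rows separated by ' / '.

Row 2: 52 + 24 + 4 + ? = 120, so (2,3) = 40.
Column 2 must total 120; the given cells sum to 76, so (1,2) = 44.
Column 3: 28 + 40 + 16 + ? = 120, so (3,3) = 36.
The remaining cell in main diagonal is (4,4) = 120 − 60 = 60.
From row 1, 120 − (0 + 44 + 28) gives (1,4) = 48.
From row 4, 120 − (32 + 16 + 60) gives (4,1) = 12.
Using column 1: 0 + 52 + 12 + ? → (3,1) = 120 − 64 = 56.
The remaining cell in column 4 is (3,4) = 120 − 112 = 8.

0 44 28 48 / 52 24 40 4 / 56 20 36 8 / 12 32 16 60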